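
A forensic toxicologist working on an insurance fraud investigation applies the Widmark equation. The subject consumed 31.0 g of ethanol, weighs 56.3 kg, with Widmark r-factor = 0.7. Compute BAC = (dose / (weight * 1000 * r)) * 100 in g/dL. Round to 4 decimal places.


Applying the Widmark formula:
BAC = (dose_g / (body_wt * 1000 * r)) * 100
Denominator = 56.3 * 1000 * 0.7 = 39410
BAC = (31.0 / 39410) * 100
BAC = 0.0787 g/dL

0.0787


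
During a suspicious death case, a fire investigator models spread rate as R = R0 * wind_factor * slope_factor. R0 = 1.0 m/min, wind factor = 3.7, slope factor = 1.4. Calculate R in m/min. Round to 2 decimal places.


Fire spread rate calculation:
R = R0 * wind_factor * slope_factor
= 1.0 * 3.7 * 1.4
= 3.7 * 1.4
= 5.18 m/min

5.18


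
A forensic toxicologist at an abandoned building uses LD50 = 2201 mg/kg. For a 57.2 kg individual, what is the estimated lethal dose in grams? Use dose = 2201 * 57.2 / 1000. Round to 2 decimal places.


Lethal dose calculation:
Lethal dose = LD50 * body_weight / 1000
= 2201 * 57.2 / 1000
= 125897.2 / 1000
= 125.90 g

125.90


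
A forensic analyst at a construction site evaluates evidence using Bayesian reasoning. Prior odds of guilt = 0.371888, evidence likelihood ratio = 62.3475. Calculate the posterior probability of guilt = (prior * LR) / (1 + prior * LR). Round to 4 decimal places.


Bayesian evidence evaluation:
Posterior odds = prior_odds * LR = 0.371888 * 62.3475 = 23.18629
Posterior probability = posterior_odds / (1 + posterior_odds)
= 23.18629 / (1 + 23.18629)
= 23.18629 / 24.18629
= 0.9587

0.9587


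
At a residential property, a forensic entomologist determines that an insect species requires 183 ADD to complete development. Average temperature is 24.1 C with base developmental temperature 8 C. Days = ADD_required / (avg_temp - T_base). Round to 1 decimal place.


Insect development time:
Effective temperature = avg_temp - T_base = 24.1 - 8 = 16.1 C
Days = ADD / effective_temp = 183 / 16.1 = 11.4 days

11.4


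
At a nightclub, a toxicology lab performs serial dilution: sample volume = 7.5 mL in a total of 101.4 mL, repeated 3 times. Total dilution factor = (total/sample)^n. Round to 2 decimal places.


Dilution factor calculation:
Single dilution = V_total / V_sample = 101.4 / 7.5 ≈ 13.52
Number of dilutions = 3
Total DF = (101.4 / 7.5)^3 (full precision, rounded at the end) = 2471.33

2471.33


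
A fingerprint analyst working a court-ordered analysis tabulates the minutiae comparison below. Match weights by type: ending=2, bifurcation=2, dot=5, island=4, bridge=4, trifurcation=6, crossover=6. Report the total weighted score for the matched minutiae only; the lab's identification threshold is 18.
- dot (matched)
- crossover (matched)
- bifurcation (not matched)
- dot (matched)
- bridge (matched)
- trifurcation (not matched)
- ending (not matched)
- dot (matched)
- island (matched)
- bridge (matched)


Weighted minutiae match score:
  dot: matched, +5 (running total 5)
  crossover: matched, +6 (running total 11)
  bifurcation: not matched, +0
  dot: matched, +5 (running total 16)
  bridge: matched, +4 (running total 20)
  trifurcation: not matched, +0
  ending: not matched, +0
  dot: matched, +5 (running total 25)
  island: matched, +4 (running total 29)
  bridge: matched, +4 (running total 33)
Total score = 33
Threshold = 18; verdict = identification

33


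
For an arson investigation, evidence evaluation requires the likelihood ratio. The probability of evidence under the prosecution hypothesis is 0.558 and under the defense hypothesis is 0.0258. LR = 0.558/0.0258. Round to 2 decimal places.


Likelihood ratio calculation:
LR = P(E|Hp) / P(E|Hd)
LR = 0.558 / 0.0258
LR = 21.63

21.63


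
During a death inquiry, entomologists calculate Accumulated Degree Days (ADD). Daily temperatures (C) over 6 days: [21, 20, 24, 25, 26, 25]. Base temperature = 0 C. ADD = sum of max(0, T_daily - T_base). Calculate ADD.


Computing ADD day by day:
Day 1: max(0, 21 - 0) = 21
Day 2: max(0, 20 - 0) = 20
Day 3: max(0, 24 - 0) = 24
Day 4: max(0, 25 - 0) = 25
Day 5: max(0, 26 - 0) = 26
Day 6: max(0, 25 - 0) = 25
Total ADD = 141

141


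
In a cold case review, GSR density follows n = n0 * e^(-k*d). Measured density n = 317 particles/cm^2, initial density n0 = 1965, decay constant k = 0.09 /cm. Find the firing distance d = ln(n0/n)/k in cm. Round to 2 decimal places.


GSR distance calculation:
n0/n = 1965 / 317 = 6.198738
ln(n0/n) = 1.824346
d = 1.824346 / 0.09 = 20.27 cm

20.27


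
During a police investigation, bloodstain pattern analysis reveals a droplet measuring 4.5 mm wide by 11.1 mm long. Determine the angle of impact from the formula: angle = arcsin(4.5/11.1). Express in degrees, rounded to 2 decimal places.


Blood spatter impact angle calculation:
width / length = 4.5 / 11.1 = 0.405405
angle = arcsin(0.405405)
angle = 23.92 degrees

23.92


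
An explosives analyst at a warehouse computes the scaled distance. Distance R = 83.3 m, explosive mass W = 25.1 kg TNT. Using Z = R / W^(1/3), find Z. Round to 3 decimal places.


Scaled distance calculation:
W^(1/3) = 25.1^(1/3) = 2.927911
Z = R / W^(1/3) = 83.3 / 2.927911
Z = 28.450 m/kg^(1/3)

28.450


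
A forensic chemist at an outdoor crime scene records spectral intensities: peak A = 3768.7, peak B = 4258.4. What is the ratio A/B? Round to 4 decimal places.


Spectral peak ratio:
Peak A = 3768.7 counts
Peak B = 4258.4 counts
Ratio = 3768.7 / 4258.4 = 0.8850

0.8850


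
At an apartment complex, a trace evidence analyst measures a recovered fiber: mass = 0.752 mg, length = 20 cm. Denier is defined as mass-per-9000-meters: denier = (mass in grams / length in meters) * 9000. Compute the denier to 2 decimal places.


Denier calculation:
Mass in grams = 0.752 mg / 1000 = 0.000752 g
Length in meters = 20 cm / 100 = 0.2 m
Linear density = mass / length = 0.000752 / 0.2 = 0.00376 g/m
Denier = (g/m) * 9000 = 0.00376 * 9000 = 33.84

33.84


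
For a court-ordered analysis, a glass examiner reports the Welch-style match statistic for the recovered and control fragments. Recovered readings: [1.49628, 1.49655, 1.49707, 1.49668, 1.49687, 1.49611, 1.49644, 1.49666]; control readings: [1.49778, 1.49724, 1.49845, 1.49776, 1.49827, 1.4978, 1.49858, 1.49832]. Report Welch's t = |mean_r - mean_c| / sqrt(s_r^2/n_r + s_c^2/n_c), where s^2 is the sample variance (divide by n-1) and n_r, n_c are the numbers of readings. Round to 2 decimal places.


Welch's t-criterion for glass RI comparison:
Recovered mean = sum / n_r = 11.97266 / 8 = 1.4965825
Control mean = sum / n_c = 11.9842 / 8 = 1.498025
Recovered sample variance s_r^2 = 9.59929e-08
Control sample variance s_c^2 = 2.04686e-07
Welch SE (unpooled) = sqrt(s_r^2/n_r + s_c^2/n_c) = sqrt(1.19991e-08 + 2.55857e-08) = sqrt(3.75848e-08) = 0.000193868
|mean_r - mean_c| = 0.0014425
t = 0.0014425 / 0.000193868 = 7.44

7.44


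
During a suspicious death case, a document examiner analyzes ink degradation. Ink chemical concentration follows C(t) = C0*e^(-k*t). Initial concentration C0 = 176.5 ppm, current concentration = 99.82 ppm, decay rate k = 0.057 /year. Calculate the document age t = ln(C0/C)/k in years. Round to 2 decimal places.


Document age estimation:
C0/C = 176.5 / 99.82 = 1.768183
ln(C0/C) = 0.569952
t = 0.569952 / 0.057 = 10.00 years

10.00


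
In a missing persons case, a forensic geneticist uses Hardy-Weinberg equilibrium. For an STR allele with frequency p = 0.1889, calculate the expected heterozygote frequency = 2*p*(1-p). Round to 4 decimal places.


Hardy-Weinberg heterozygote frequency:
q = 1 - p = 1 - 0.1889 = 0.8111
2pq = 2 * 0.1889 * 0.8111 = 0.3064

0.3064


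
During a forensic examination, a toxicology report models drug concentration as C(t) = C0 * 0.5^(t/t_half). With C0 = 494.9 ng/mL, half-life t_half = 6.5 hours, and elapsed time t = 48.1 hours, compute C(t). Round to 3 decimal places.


Drug concentration decay:
Number of half-lives = t / t_half = 48.1 / 6.5 = 7.4
Decay factor = 0.5^7.4 = 0.00592077
C(t) = 494.9 * 0.00592077 = 2.930 ng/mL

2.930


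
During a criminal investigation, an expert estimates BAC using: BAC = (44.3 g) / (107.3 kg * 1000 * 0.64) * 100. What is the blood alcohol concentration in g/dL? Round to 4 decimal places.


Applying the Widmark formula:
BAC = (dose_g / (body_wt * 1000 * r)) * 100
Denominator = 107.3 * 1000 * 0.64 = 68672
BAC = (44.3 / 68672) * 100
BAC = 0.0645 g/dL

0.0645


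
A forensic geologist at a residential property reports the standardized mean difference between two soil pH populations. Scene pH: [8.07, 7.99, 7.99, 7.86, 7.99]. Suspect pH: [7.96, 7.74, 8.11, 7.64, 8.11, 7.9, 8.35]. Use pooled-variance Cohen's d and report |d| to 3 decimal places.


Pooled-variance Cohen's d for soil pH comparison:
Scene mean = 39.9 / 5 = 7.98
Suspect mean = 55.81 / 7 = 7.972857
Scene sample variance s_s^2 = 0.0057
Suspect sample variance s_c^2 = 0.05839
Pooled variance = ((n_s-1)*s_s^2 + (n_c-1)*s_c^2) / (n_s + n_c - 2) = 0.037314
Pooled SD = sqrt(0.037314) = 0.193168
Mean difference = 0.007143
|d| = |0.007143| / 0.193168 = 0.037

0.037


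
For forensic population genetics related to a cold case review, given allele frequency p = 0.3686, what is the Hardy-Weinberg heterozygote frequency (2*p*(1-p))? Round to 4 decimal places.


Hardy-Weinberg heterozygote frequency:
q = 1 - p = 1 - 0.3686 = 0.6314
2pq = 2 * 0.3686 * 0.6314 = 0.4655

0.4655


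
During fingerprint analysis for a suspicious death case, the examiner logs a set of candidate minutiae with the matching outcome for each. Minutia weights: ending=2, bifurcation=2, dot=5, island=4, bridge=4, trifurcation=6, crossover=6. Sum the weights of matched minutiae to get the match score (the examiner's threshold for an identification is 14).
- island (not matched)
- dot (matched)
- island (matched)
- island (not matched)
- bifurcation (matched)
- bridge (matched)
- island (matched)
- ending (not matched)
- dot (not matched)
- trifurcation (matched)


Weighted minutiae match score:
  island: not matched, +0
  dot: matched, +5 (running total 5)
  island: matched, +4 (running total 9)
  island: not matched, +0
  bifurcation: matched, +2 (running total 11)
  bridge: matched, +4 (running total 15)
  island: matched, +4 (running total 19)
  ending: not matched, +0
  dot: not matched, +0
  trifurcation: matched, +6 (running total 25)
Total score = 25
Threshold = 14; verdict = identification

25


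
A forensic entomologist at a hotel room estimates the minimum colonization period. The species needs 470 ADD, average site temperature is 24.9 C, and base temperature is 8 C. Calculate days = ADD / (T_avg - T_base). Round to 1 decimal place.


Insect development time:
Effective temperature = avg_temp - T_base = 24.9 - 8 = 16.9 C
Days = ADD / effective_temp = 470 / 16.9 = 27.8 days

27.8


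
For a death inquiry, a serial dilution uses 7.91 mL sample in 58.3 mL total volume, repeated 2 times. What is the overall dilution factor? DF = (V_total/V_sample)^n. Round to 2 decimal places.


Dilution factor calculation:
Single dilution = V_total / V_sample = 58.3 / 7.91 ≈ 7.370417
Number of dilutions = 2
Total DF = (58.3 / 7.91)^2 (full precision, rounded at the end) = 54.32

54.32


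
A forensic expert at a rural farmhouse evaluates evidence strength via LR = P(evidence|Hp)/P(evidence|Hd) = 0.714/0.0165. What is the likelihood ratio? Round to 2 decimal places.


Likelihood ratio calculation:
LR = P(E|Hp) / P(E|Hd)
LR = 0.714 / 0.0165
LR = 43.27

43.27


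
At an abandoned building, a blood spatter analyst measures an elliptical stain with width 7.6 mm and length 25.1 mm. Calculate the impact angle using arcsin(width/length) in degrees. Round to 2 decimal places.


Blood spatter impact angle calculation:
width / length = 7.6 / 25.1 = 0.302789
angle = arcsin(0.302789)
angle = 17.63 degrees

17.63


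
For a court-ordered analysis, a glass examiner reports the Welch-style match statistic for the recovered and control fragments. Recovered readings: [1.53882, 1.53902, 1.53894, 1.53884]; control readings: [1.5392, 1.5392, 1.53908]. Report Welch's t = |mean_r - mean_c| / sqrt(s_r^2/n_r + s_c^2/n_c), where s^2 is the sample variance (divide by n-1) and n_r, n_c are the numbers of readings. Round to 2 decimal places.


Welch's t-criterion for glass RI comparison:
Recovered mean = sum / n_r = 6.15562 / 4 = 1.538905
Control mean = sum / n_c = 4.61748 / 3 = 1.53916
Recovered sample variance s_r^2 = 8.63333e-09
Control sample variance s_c^2 = 4.8e-09
Welch SE (unpooled) = sqrt(s_r^2/n_r + s_c^2/n_c) = sqrt(2.15833e-09 + 1.6e-09) = sqrt(3.75833e-09) = 6.13052e-05
|mean_r - mean_c| = 0.000255
t = 0.000255 / 6.13052e-05 = 4.16

4.16


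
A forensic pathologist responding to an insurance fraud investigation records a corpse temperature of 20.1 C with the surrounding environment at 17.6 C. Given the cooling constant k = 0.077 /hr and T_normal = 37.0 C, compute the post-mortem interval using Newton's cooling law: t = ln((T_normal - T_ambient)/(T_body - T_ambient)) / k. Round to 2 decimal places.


Using Newton's law of cooling:
t = ln((T_normal - T_ambient) / (T_body - T_ambient)) / k
T_normal - T_ambient = 19.4
T_body - T_ambient = 2.5
Ratio = 7.76
ln(ratio) = 2.048982
t = 2.048982 / 0.077 = 26.61 hours

26.61


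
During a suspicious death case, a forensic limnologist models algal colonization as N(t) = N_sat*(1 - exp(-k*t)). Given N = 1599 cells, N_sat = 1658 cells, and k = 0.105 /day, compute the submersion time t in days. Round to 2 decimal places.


PMSI from diatom colonization curve:
N / N_sat = 1599 / 1658 = 0.964415
1 - N/N_sat = 0.035585
ln(1 - N/N_sat) = -3.335831
t = -ln(1 - N/N_sat) / k = -(-3.335831) / 0.105 = 31.77 days

31.77


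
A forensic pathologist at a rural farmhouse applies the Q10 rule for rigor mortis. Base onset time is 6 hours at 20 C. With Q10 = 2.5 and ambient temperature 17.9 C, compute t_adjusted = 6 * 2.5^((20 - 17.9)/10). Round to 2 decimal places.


Rigor mortis time adjustment:
Exponent = (T_ref - T_actual) / 10 = (20 - 17.9) / 10 = 0.21
Q10 factor = 2.5^0.21 = 1.21218
t_adjusted = 6 * 1.21218 = 7.27 hours

7.27


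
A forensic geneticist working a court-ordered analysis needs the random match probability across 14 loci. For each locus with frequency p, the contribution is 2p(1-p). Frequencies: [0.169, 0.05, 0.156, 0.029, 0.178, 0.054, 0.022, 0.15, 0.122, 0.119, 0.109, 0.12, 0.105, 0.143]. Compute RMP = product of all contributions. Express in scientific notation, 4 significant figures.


Computing RMP for 14 loci:
Locus 1: 2 * 0.169 * 0.831 = 0.280878
Locus 2: 2 * 0.05 * 0.95 = 0.095
Locus 3: 2 * 0.156 * 0.844 = 0.263328
Locus 4: 2 * 0.029 * 0.971 = 0.056318
Locus 5: 2 * 0.178 * 0.822 = 0.292632
Locus 6: 2 * 0.054 * 0.946 = 0.102168
Locus 7: 2 * 0.022 * 0.978 = 0.043032
Locus 8: 2 * 0.15 * 0.85 = 0.255
Locus 9: 2 * 0.122 * 0.878 = 0.214232
Locus 10: 2 * 0.119 * 0.881 = 0.209678
Locus 11: 2 * 0.109 * 0.891 = 0.194238
Locus 12: 2 * 0.12 * 0.88 = 0.2112
Locus 13: 2 * 0.105 * 0.895 = 0.18795
Locus 14: 2 * 0.143 * 0.857 = 0.245102
RMP = 1.102e-11

1.102e-11


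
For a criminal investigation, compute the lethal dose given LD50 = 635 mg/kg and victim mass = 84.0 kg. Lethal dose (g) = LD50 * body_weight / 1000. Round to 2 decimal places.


Lethal dose calculation:
Lethal dose = LD50 * body_weight / 1000
= 635 * 84.0 / 1000
= 53340 / 1000
= 53.34 g

53.34


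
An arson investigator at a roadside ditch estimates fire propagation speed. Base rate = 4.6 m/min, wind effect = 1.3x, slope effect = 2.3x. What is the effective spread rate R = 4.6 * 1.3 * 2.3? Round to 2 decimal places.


Fire spread rate calculation:
R = R0 * wind_factor * slope_factor
= 4.6 * 1.3 * 2.3
= 5.98 * 2.3
= 13.75 m/min

13.75


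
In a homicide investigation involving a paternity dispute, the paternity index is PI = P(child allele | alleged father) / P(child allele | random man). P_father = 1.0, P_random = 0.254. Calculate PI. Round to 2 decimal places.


Paternity Index calculation:
PI = P(allele|father) / P(allele|random)
PI = 1.0 / 0.254
PI = 3.94

3.94


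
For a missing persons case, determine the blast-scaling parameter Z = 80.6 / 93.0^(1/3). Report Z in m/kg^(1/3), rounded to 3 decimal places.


Scaled distance calculation:
W^(1/3) = 93.0^(1/3) = 4.530655
Z = R / W^(1/3) = 80.6 / 4.530655
Z = 17.790 m/kg^(1/3)

17.790


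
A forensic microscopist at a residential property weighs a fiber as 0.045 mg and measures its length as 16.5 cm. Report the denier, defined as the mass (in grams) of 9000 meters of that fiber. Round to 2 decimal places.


Denier calculation:
Mass in grams = 0.045 mg / 1000 = 0.000045 g
Length in meters = 16.5 cm / 100 = 0.165 m
Linear density = mass / length = 0.000045 / 0.165 = 0.00027273 g/m
Denier = (g/m) * 9000 = 0.00027273 * 9000 = 2.45

2.45


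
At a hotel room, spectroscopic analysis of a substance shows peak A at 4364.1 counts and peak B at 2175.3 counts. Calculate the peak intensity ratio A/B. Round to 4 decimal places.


Spectral peak ratio:
Peak A = 4364.1 counts
Peak B = 2175.3 counts
Ratio = 4364.1 / 2175.3 = 2.0062

2.0062


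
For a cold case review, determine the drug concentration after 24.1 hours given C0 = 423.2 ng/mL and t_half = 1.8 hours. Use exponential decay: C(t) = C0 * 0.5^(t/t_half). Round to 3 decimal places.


Drug concentration decay:
Number of half-lives = t / t_half = 24.1 / 1.8 = 13.388889
Decay factor = 0.5^13.388889 = 0.00009323
C(t) = 423.2 * 0.00009323 = 0.039 ng/mL

0.039


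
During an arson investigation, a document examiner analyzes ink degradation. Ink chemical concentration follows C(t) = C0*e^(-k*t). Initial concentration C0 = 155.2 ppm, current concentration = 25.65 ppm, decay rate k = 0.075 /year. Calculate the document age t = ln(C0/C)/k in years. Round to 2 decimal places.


Document age estimation:
C0/C = 155.2 / 25.65 = 6.050682
ln(C0/C) = 1.800171
t = 1.800171 / 0.075 = 24.00 years

24.00


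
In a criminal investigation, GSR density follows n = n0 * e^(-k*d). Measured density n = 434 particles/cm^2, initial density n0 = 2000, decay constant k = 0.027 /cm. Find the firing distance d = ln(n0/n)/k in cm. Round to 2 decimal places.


GSR distance calculation:
n0/n = 2000 / 434 = 4.608295
ln(n0/n) = 1.527858
d = 1.527858 / 0.027 = 56.59 cm

56.59


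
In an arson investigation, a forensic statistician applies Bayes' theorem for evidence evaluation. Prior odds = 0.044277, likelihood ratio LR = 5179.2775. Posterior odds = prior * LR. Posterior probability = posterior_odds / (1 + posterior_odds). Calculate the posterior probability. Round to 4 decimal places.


Bayesian evidence evaluation:
Posterior odds = prior_odds * LR = 0.044277 * 5179.2775 = 229.3229
Posterior probability = posterior_odds / (1 + posterior_odds)
= 229.3229 / (1 + 229.3229)
= 229.3229 / 230.3229
= 0.9957

0.9957


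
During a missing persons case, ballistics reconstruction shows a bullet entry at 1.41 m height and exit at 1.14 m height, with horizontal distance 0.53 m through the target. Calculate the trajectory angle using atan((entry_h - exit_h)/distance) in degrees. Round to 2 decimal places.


Bullet trajectory angle:
Height difference = 1.41 - 1.14 = 0.27 m
angle = atan(0.27 / 0.53)
angle = atan(0.509434)
angle = 27.00 degrees

27.00


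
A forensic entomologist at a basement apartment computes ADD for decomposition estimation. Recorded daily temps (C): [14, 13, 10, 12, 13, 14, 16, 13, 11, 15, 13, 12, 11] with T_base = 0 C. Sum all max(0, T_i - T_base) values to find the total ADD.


Computing ADD day by day:
Day 1: max(0, 14 - 0) = 14
Day 2: max(0, 13 - 0) = 13
Day 3: max(0, 10 - 0) = 10
Day 4: max(0, 12 - 0) = 12
Day 5: max(0, 13 - 0) = 13
Day 6: max(0, 14 - 0) = 14
Day 7: max(0, 16 - 0) = 16
Day 8: max(0, 13 - 0) = 13
Day 9: max(0, 11 - 0) = 11
Day 10: max(0, 15 - 0) = 15
Day 11: max(0, 13 - 0) = 13
Day 12: max(0, 12 - 0) = 12
Day 13: max(0, 11 - 0) = 11
Total ADD = 167

167


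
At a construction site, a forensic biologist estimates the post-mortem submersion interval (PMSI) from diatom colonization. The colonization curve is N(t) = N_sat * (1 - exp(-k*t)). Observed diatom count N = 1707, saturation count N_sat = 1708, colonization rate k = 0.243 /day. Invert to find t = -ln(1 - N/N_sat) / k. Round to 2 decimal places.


PMSI from diatom colonization curve:
N / N_sat = 1707 / 1708 = 0.999415
1 - N/N_sat = 0.000585
ln(1 - N/N_sat) = -7.443899
t = -ln(1 - N/N_sat) / k = -(-7.443899) / 0.243 = 30.63 days

30.63


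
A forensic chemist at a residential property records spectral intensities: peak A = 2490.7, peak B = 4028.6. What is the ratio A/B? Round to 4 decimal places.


Spectral peak ratio:
Peak A = 2490.7 counts
Peak B = 4028.6 counts
Ratio = 2490.7 / 4028.6 = 0.6183

0.6183


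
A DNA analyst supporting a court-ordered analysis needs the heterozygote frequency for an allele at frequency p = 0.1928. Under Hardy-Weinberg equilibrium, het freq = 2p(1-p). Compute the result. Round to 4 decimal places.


Hardy-Weinberg heterozygote frequency:
q = 1 - p = 1 - 0.1928 = 0.8072
2pq = 2 * 0.1928 * 0.8072 = 0.3113

0.3113


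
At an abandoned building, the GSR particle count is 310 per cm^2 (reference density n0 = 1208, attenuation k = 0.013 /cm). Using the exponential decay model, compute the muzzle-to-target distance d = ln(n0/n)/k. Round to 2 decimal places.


GSR distance calculation:
n0/n = 1208 / 310 = 3.896774
ln(n0/n) = 1.360149
d = 1.360149 / 0.013 = 104.63 cm

104.63


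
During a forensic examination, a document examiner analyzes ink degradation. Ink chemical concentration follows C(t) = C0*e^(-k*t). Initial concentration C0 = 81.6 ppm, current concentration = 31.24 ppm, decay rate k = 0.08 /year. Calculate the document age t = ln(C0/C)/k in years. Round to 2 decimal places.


Document age estimation:
C0/C = 81.6 / 31.24 = 2.612036
ln(C0/C) = 0.96013
t = 0.96013 / 0.08 = 12.00 years

12.00


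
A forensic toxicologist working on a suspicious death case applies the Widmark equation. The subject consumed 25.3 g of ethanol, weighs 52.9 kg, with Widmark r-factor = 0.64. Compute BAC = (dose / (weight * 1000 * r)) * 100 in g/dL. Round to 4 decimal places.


Applying the Widmark formula:
BAC = (dose_g / (body_wt * 1000 * r)) * 100
Denominator = 52.9 * 1000 * 0.64 = 33856
BAC = (25.3 / 33856) * 100
BAC = 0.0747 g/dL

0.0747


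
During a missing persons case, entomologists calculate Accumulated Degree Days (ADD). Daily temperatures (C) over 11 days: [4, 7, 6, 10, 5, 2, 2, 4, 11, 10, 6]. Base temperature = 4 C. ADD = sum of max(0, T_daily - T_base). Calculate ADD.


Computing ADD day by day:
Day 1: max(0, 4 - 4) = 0
Day 2: max(0, 7 - 4) = 3
Day 3: max(0, 6 - 4) = 2
Day 4: max(0, 10 - 4) = 6
Day 5: max(0, 5 - 4) = 1
Day 6: max(0, 2 - 4) = 0
Day 7: max(0, 2 - 4) = 0
Day 8: max(0, 4 - 4) = 0
Day 9: max(0, 11 - 4) = 7
Day 10: max(0, 10 - 4) = 6
Day 11: max(0, 6 - 4) = 2
Total ADD = 27

27


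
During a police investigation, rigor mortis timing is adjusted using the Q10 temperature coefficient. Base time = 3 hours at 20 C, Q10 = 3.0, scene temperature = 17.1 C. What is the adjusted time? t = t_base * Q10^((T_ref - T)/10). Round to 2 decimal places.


Rigor mortis time adjustment:
Exponent = (T_ref - T_actual) / 10 = (20 - 17.1) / 10 = 0.29
Q10 factor = 3.0^0.29 = 1.3752
t_adjusted = 3 * 1.3752 = 4.13 hours

4.13


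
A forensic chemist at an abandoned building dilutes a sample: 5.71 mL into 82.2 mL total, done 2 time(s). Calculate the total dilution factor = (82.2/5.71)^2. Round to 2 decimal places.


Dilution factor calculation:
Single dilution = V_total / V_sample = 82.2 / 5.71 ≈ 14.395797
Number of dilutions = 2
Total DF = (82.2 / 5.71)^2 (full precision, rounded at the end) = 207.24

207.24


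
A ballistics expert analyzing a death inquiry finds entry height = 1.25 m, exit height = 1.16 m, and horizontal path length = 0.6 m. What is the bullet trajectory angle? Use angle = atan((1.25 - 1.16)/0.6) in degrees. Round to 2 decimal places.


Bullet trajectory angle:
Height difference = 1.25 - 1.16 = 0.09 m
angle = atan(0.09 / 0.6)
angle = atan(0.15)
angle = 8.53 degrees

8.53


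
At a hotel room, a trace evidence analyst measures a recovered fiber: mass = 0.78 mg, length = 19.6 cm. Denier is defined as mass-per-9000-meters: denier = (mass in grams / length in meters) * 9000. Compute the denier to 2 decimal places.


Denier calculation:
Mass in grams = 0.78 mg / 1000 = 0.00078 g
Length in meters = 19.6 cm / 100 = 0.196 m
Linear density = mass / length = 0.00078 / 0.196 = 0.00397959 g/m
Denier = (g/m) * 9000 = 0.00397959 * 9000 = 35.82

35.82


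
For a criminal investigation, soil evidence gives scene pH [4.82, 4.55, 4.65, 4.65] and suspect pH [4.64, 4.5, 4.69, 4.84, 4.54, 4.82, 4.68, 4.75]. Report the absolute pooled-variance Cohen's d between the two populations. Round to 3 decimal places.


Pooled-variance Cohen's d for soil pH comparison:
Scene mean = 18.67 / 4 = 4.6675
Suspect mean = 37.46 / 8 = 4.6825
Scene sample variance s_s^2 = 0.012558
Suspect sample variance s_c^2 = 0.014821
Pooled variance = ((n_s-1)*s_s^2 + (n_c-1)*s_c^2) / (n_s + n_c - 2) = 0.014143
Pooled SD = sqrt(0.014143) = 0.118924
Mean difference = -0.015
|d| = |-0.015| / 0.118924 = 0.126

0.126


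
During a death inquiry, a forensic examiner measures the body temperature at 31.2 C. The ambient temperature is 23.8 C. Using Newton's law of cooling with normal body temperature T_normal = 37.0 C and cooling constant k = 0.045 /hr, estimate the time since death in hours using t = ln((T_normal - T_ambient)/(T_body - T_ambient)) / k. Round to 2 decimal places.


Using Newton's law of cooling:
t = ln((T_normal - T_ambient) / (T_body - T_ambient)) / k
T_normal - T_ambient = 13.2
T_body - T_ambient = 7.4
Ratio = 1.783784
ln(ratio) = 0.578737
t = 0.578737 / 0.045 = 12.86 hours

12.86


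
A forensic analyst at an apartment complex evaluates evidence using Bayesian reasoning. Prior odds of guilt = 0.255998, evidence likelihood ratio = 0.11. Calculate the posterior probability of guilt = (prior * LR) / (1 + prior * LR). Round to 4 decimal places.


Bayesian evidence evaluation:
Posterior odds = prior_odds * LR = 0.255998 * 0.11 = 0.02815978
Posterior probability = posterior_odds / (1 + posterior_odds)
= 0.02815978 / (1 + 0.02815978)
= 0.02815978 / 1.02815978
= 0.0274

0.0274


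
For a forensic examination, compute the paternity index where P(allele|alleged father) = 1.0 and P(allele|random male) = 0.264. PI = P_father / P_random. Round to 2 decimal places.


Paternity Index calculation:
PI = P(allele|father) / P(allele|random)
PI = 1.0 / 0.264
PI = 3.79

3.79


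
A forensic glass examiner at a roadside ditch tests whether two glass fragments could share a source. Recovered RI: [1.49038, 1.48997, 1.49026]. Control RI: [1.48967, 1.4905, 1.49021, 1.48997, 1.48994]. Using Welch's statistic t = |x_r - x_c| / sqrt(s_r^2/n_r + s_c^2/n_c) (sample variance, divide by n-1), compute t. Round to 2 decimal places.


Welch's t-criterion for glass RI comparison:
Recovered mean = sum / n_r = 4.47061 / 3 = 1.4902033
Control mean = sum / n_c = 7.45029 / 5 = 1.490058
Recovered sample variance s_r^2 = 4.44333e-08
Control sample variance s_c^2 = 9.767e-08
Welch SE (unpooled) = sqrt(s_r^2/n_r + s_c^2/n_c) = sqrt(1.48111e-08 + 1.9534e-08) = sqrt(3.43451e-08) = 0.000185324
|mean_r - mean_c| = 0.000145333
t = 0.000145333 / 0.000185324 = 0.78

0.78


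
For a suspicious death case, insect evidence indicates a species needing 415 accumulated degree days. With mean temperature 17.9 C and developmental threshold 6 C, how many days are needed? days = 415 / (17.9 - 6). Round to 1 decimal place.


Insect development time:
Effective temperature = avg_temp - T_base = 17.9 - 6 = 11.9 C
Days = ADD / effective_temp = 415 / 11.9 = 34.9 days

34.9


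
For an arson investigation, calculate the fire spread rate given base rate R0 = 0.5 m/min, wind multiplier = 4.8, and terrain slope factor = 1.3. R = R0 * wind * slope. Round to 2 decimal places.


Fire spread rate calculation:
R = R0 * wind_factor * slope_factor
= 0.5 * 4.8 * 1.3
= 2.4 * 1.3
= 3.12 m/min

3.12


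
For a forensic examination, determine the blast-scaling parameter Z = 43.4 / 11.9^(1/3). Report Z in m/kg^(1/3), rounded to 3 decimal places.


Scaled distance calculation:
W^(1/3) = 11.9^(1/3) = 2.283051
Z = R / W^(1/3) = 43.4 / 2.283051
Z = 19.010 m/kg^(1/3)

19.010


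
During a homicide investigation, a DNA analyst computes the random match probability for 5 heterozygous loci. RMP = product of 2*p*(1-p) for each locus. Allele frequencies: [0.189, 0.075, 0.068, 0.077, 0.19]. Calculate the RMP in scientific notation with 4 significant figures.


Computing RMP for 5 loci:
Locus 1: 2 * 0.189 * 0.811 = 0.306558
Locus 2: 2 * 0.075 * 0.925 = 0.13875
Locus 3: 2 * 0.068 * 0.932 = 0.126752
Locus 4: 2 * 0.077 * 0.923 = 0.142142
Locus 5: 2 * 0.19 * 0.81 = 0.3078
RMP = 2.359e-04

2.359e-04


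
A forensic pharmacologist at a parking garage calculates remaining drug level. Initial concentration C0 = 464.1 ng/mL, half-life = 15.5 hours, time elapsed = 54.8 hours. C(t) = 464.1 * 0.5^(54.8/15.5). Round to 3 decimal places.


Drug concentration decay:
Number of half-lives = t / t_half = 54.8 / 15.5 = 3.535484
Decay factor = 0.5^3.535484 = 0.0862409
C(t) = 464.1 * 0.0862409 = 40.024 ng/mL

40.024


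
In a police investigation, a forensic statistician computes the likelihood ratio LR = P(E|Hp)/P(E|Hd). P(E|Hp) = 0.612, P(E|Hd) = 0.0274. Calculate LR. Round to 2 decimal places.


Likelihood ratio calculation:
LR = P(E|Hp) / P(E|Hd)
LR = 0.612 / 0.0274
LR = 22.34

22.34


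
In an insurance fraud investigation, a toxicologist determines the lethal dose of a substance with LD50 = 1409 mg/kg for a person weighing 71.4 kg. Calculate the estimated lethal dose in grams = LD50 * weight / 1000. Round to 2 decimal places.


Lethal dose calculation:
Lethal dose = LD50 * body_weight / 1000
= 1409 * 71.4 / 1000
= 100602.6 / 1000
= 100.60 g

100.60


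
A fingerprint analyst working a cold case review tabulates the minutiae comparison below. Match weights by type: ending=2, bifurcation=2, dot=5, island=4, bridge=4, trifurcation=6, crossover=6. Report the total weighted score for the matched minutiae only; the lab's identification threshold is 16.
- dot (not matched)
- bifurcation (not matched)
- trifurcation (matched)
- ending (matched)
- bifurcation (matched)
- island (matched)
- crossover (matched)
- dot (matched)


Weighted minutiae match score:
  dot: not matched, +0
  bifurcation: not matched, +0
  trifurcation: matched, +6 (running total 6)
  ending: matched, +2 (running total 8)
  bifurcation: matched, +2 (running total 10)
  island: matched, +4 (running total 14)
  crossover: matched, +6 (running total 20)
  dot: matched, +5 (running total 25)
Total score = 25
Threshold = 16; verdict = identification

25


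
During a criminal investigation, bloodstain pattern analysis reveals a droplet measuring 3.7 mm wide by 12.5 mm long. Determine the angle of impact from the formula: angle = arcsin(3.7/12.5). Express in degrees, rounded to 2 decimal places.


Blood spatter impact angle calculation:
width / length = 3.7 / 12.5 = 0.296
angle = arcsin(0.296)
angle = 17.22 degrees

17.22


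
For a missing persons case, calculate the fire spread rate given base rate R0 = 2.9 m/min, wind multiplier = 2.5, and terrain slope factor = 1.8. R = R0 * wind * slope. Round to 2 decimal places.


Fire spread rate calculation:
R = R0 * wind_factor * slope_factor
= 2.9 * 2.5 * 1.8
= 7.25 * 1.8
= 13.05 m/min

13.05


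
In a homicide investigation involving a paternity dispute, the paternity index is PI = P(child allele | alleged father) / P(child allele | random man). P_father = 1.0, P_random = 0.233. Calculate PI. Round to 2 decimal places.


Paternity Index calculation:
PI = P(allele|father) / P(allele|random)
PI = 1.0 / 0.233
PI = 4.29

4.29


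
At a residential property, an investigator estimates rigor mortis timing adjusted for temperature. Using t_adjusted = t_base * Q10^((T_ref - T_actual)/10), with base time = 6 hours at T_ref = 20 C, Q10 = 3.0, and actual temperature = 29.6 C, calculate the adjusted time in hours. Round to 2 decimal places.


Rigor mortis time adjustment:
Exponent = (T_ref - T_actual) / 10 = (20 - 29.6) / 10 = -0.96
Q10 factor = 3.0^-0.96 = 0.34831
t_adjusted = 6 * 0.34831 = 2.09 hours

2.09


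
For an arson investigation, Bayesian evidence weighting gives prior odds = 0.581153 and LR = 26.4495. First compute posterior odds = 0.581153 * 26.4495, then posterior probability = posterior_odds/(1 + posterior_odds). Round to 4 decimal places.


Bayesian evidence evaluation:
Posterior odds = prior_odds * LR = 0.581153 * 26.4495 = 15.37121
Posterior probability = posterior_odds / (1 + posterior_odds)
= 15.37121 / (1 + 15.37121)
= 15.37121 / 16.37121
= 0.9389

0.9389


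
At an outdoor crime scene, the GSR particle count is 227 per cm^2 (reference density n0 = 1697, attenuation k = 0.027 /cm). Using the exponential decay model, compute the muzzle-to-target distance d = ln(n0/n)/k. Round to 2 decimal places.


GSR distance calculation:
n0/n = 1697 / 227 = 7.475771
ln(n0/n) = 2.011667
d = 2.011667 / 0.027 = 74.51 cm

74.51


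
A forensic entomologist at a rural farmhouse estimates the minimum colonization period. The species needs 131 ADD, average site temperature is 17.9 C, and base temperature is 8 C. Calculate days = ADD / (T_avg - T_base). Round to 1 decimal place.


Insect development time:
Effective temperature = avg_temp - T_base = 17.9 - 8 = 9.9 C
Days = ADD / effective_temp = 131 / 9.9 = 13.2 days

13.2


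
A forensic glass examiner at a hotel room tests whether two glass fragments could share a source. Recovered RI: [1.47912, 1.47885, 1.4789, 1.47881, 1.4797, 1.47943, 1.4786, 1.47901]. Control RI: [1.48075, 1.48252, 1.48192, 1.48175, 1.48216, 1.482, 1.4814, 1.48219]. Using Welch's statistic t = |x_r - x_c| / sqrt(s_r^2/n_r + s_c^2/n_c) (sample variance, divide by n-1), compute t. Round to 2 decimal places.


Welch's t-criterion for glass RI comparison:
Recovered mean = sum / n_r = 11.83242 / 8 = 1.4790525
Control mean = sum / n_c = 11.85469 / 8 = 1.4818362
Recovered sample variance s_r^2 = 1.27993e-07
Control sample variance s_c^2 = 3.01284e-07
Welch SE (unpooled) = sqrt(s_r^2/n_r + s_c^2/n_c) = sqrt(1.59991e-08 + 3.76605e-08) = sqrt(5.36596e-08) = 0.000231645
|mean_r - mean_c| = 0.00278375
t = 0.00278375 / 0.000231645 = 12.02

12.02


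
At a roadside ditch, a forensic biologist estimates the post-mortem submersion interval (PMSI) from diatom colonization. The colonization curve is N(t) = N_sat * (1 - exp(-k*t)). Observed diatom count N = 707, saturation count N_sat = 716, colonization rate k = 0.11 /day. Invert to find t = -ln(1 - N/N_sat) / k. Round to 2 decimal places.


PMSI from diatom colonization curve:
N / N_sat = 707 / 716 = 0.98743
1 - N/N_sat = 0.01257
ln(1 - N/N_sat) = -4.376442
t = -ln(1 - N/N_sat) / k = -(-4.376442) / 0.11 = 39.79 days

39.79


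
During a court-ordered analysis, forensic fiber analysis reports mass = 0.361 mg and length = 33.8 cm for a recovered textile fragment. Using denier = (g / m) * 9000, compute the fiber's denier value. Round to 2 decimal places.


Denier calculation:
Mass in grams = 0.361 mg / 1000 = 0.000361 g
Length in meters = 33.8 cm / 100 = 0.338 m
Linear density = mass / length = 0.000361 / 0.338 = 0.00106805 g/m
Denier = (g/m) * 9000 = 0.00106805 * 9000 = 9.61

9.61


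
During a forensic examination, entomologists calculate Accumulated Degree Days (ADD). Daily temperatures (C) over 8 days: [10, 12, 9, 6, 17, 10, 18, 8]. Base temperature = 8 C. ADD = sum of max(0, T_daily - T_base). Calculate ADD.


Computing ADD day by day:
Day 1: max(0, 10 - 8) = 2
Day 2: max(0, 12 - 8) = 4
Day 3: max(0, 9 - 8) = 1
Day 4: max(0, 6 - 8) = 0
Day 5: max(0, 17 - 8) = 9
Day 6: max(0, 10 - 8) = 2
Day 7: max(0, 18 - 8) = 10
Day 8: max(0, 8 - 8) = 0
Total ADD = 28

28


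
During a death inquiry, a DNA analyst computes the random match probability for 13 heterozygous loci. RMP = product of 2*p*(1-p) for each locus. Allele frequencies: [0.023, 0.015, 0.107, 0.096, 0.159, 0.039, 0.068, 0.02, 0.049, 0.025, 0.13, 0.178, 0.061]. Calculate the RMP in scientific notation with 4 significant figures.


Computing RMP for 13 loci:
Locus 1: 2 * 0.023 * 0.977 = 0.044942
Locus 2: 2 * 0.015 * 0.985 = 0.02955
Locus 3: 2 * 0.107 * 0.893 = 0.191102
Locus 4: 2 * 0.096 * 0.904 = 0.173568
Locus 5: 2 * 0.159 * 0.841 = 0.267438
Locus 6: 2 * 0.039 * 0.961 = 0.074958
Locus 7: 2 * 0.068 * 0.932 = 0.126752
Locus 8: 2 * 0.02 * 0.98 = 0.0392
Locus 9: 2 * 0.049 * 0.951 = 0.093198
Locus 10: 2 * 0.025 * 0.975 = 0.04875
Locus 11: 2 * 0.13 * 0.87 = 0.2262
Locus 12: 2 * 0.178 * 0.822 = 0.292632
Locus 13: 2 * 0.061 * 0.939 = 0.114558
RMP = 1.512e-13

1.512e-13


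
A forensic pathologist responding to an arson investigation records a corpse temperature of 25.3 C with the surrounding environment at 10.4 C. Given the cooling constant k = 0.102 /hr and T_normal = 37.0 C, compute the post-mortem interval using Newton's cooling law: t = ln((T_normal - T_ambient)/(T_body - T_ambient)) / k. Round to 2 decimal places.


Using Newton's law of cooling:
t = ln((T_normal - T_ambient) / (T_body - T_ambient)) / k
T_normal - T_ambient = 26.6
T_body - T_ambient = 14.9
Ratio = 1.785235
ln(ratio) = 0.57955
t = 0.57955 / 0.102 = 5.68 hours

5.68


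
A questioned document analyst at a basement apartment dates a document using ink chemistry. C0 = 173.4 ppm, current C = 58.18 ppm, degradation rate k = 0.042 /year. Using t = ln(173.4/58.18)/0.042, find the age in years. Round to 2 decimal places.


Document age estimation:
C0/C = 173.4 / 58.18 = 2.980406
ln(C0/C) = 1.09206
t = 1.09206 / 0.042 = 26.00 years

26.00


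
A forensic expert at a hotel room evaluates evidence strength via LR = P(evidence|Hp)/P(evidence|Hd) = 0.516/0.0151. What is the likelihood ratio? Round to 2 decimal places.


Likelihood ratio calculation:
LR = P(E|Hp) / P(E|Hd)
LR = 0.516 / 0.0151
LR = 34.17

34.17


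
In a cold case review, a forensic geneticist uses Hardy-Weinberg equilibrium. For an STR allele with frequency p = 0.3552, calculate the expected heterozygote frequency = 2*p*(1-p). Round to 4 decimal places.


Hardy-Weinberg heterozygote frequency:
q = 1 - p = 1 - 0.3552 = 0.6448
2pq = 2 * 0.3552 * 0.6448 = 0.4581

0.4581


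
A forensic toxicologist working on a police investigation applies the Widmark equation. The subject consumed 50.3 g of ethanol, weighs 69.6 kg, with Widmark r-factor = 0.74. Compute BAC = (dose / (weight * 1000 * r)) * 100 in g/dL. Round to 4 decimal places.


Applying the Widmark formula:
BAC = (dose_g / (body_wt * 1000 * r)) * 100
Denominator = 69.6 * 1000 * 0.74 = 51504
BAC = (50.3 / 51504) * 100
BAC = 0.0977 g/dL

0.0977


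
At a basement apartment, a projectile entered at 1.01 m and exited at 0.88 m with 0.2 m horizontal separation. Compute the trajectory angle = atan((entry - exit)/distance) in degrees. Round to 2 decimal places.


Bullet trajectory angle:
Height difference = 1.01 - 0.88 = 0.13 m
angle = atan(0.13 / 0.2)
angle = atan(0.65)
angle = 33.02 degrees

33.02


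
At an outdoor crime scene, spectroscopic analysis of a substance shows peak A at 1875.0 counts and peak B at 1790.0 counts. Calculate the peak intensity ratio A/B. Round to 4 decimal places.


Spectral peak ratio:
Peak A = 1875.0 counts
Peak B = 1790.0 counts
Ratio = 1875.0 / 1790.0 = 1.0475

1.0475


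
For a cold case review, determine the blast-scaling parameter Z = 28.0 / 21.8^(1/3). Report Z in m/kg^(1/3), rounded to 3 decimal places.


Scaled distance calculation:
W^(1/3) = 21.8^(1/3) = 2.793522
Z = R / W^(1/3) = 28.0 / 2.793522
Z = 10.023 m/kg^(1/3)

10.023


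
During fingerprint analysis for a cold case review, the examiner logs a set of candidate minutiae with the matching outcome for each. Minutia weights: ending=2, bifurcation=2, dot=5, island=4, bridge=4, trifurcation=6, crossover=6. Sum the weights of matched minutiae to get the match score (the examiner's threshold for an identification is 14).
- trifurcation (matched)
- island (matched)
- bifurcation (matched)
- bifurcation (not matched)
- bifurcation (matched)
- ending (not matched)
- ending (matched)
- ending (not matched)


Weighted minutiae match score:
  trifurcation: matched, +6 (running total 6)
  island: matched, +4 (running total 10)
  bifurcation: matched, +2 (running total 12)
  bifurcation: not matched, +0
  bifurcation: matched, +2 (running total 14)
  ending: not matched, +0
  ending: matched, +2 (running total 16)
  ending: not matched, +0
Total score = 16
Threshold = 14; verdict = identification

16
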